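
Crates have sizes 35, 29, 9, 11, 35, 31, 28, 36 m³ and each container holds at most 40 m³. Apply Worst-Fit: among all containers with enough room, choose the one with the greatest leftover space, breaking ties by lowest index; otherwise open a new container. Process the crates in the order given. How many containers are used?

6

35 m³ → container 1 (remaining 5 m³)
29 m³ → container 2 (remaining 11 m³)
9 m³ → container 2 (remaining 2 m³)
11 m³ → container 3 (remaining 29 m³)
35 m³ → container 4 (remaining 5 m³)
31 m³ → container 5 (remaining 9 m³)
28 m³ → container 3 (remaining 1 m³)
36 m³ → container 6 (remaining 4 m³)
Final containers: [35] [29,9] [11,28] [35] [31] [36].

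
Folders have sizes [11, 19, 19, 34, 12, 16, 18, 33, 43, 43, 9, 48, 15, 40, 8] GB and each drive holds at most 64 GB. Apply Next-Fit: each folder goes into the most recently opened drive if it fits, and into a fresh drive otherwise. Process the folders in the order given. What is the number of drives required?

7

11 GB → drive 1 (remaining 53 GB)
19 GB → drive 1 (remaining 34 GB)
19 GB → drive 1 (remaining 15 GB)
34 GB → drive 2 (remaining 30 GB)
12 GB → drive 2 (remaining 18 GB)
16 GB → drive 2 (remaining 2 GB)
18 GB → drive 3 (remaining 46 GB)
33 GB → drive 3 (remaining 13 GB)
43 GB → drive 4 (remaining 21 GB)
43 GB → drive 5 (remaining 21 GB)
9 GB → drive 5 (remaining 12 GB)
48 GB → drive 6 (remaining 16 GB)
15 GB → drive 6 (remaining 1 GB)
40 GB → drive 7 (remaining 24 GB)
8 GB → drive 7 (remaining 16 GB)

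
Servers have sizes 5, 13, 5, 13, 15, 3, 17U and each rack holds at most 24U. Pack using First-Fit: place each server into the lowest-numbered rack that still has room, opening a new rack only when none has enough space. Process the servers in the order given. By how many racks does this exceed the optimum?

0

First-Fit: [5,13,5] [13,3] [15] [17] → 4 racks.
4 servers exceed 12U (half the capacity), and no two of those can share a rack, so at least 4 racks are needed.
So 4 is already optimal.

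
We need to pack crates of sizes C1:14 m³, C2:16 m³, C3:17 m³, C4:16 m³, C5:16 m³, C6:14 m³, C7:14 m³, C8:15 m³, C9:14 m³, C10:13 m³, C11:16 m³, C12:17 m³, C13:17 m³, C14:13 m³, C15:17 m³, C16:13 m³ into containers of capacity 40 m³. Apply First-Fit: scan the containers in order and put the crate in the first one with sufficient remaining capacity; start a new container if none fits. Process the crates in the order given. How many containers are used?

C1 (14 m³) → container 1 (remaining 26 m³)
C2 (16 m³) → container 1 (remaining 10 m³)
C3 (17 m³) → container 2 (remaining 23 m³)
C4 (16 m³) → container 2 (remaining 7 m³)
C5 (16 m³) → container 3 (remaining 24 m³)
C6 (14 m³) → container 3 (remaining 10 m³)
C7 (14 m³) → container 4 (remaining 26 m³)
C8 (15 m³) → container 4 (remaining 11 m³)
C9 (14 m³) → container 5 (remaining 26 m³)
C10 (13 m³) → container 5 (remaining 13 m³)
C11 (16 m³) → container 6 (remaining 24 m³)
C12 (17 m³) → container 6 (remaining 7 m³)
C13 (17 m³) → container 7 (remaining 23 m³)
C14 (13 m³) → container 5 (remaining 0 m³)
C15 (17 m³) → container 7 (remaining 6 m³)
C16 (13 m³) → container 8 (remaining 27 m³)
Final containers: [14,16] [17,16] [16,14] [14,15] [14,13,13] [16,17] [17,17] [13].

8 containers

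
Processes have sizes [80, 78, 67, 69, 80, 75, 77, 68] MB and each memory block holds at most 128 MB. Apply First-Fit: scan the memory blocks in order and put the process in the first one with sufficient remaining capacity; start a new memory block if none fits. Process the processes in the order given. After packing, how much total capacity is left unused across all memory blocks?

Put 80 MB in memory block 1; 48 MB remain.
Put 78 MB in memory block 2; 50 MB remain.
Put 67 MB in memory block 3; 61 MB remain.
Put 69 MB in memory block 4; 59 MB remain.
Put 80 MB in memory block 5; 48 MB remain.
Put 75 MB in memory block 6; 53 MB remain.
Put 77 MB in memory block 7; 51 MB remain.
Put 68 MB in memory block 8; 60 MB remain.
8 memory blocks × 128 MB = 1024 MB; used 594 MB; unused 430 MB.

430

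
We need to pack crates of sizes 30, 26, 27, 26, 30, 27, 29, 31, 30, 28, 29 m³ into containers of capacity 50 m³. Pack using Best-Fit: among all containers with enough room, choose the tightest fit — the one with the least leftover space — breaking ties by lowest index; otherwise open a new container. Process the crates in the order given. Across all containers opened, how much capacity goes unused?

237

container 1: place 30 m³, 20 m³ left
container 2: place 26 m³, 24 m³ left
container 3: place 27 m³, 23 m³ left
container 4: place 26 m³, 24 m³ left
container 5: place 30 m³, 20 m³ left
container 6: place 27 m³, 23 m³ left
container 7: place 29 m³, 21 m³ left
container 8: place 31 m³, 19 m³ left
container 9: place 30 m³, 20 m³ left
container 10: place 28 m³, 22 m³ left
container 11: place 29 m³, 21 m³ left
11 containers × 50 m³ = 550 m³; used 313 m³; unused 237 m³.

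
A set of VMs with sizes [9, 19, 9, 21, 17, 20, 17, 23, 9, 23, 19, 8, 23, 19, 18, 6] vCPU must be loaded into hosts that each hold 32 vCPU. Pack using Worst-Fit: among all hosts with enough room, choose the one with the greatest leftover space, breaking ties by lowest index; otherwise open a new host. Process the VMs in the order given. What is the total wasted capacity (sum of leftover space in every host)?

92

Put 9 vCPU in host 1; 23 vCPU remain.
Put 19 vCPU in host 1; 4 vCPU remain.
Put 9 vCPU in host 2; 23 vCPU remain.
Put 21 vCPU in host 2; 2 vCPU remain.
Put 17 vCPU in host 3; 15 vCPU remain.
Put 20 vCPU in host 4; 12 vCPU remain.
Put 17 vCPU in host 5; 15 vCPU remain.
Put 23 vCPU in host 6; 9 vCPU remain.
Put 9 vCPU in host 3; 6 vCPU remain.
Put 23 vCPU in host 7; 9 vCPU remain.
Put 19 vCPU in host 8; 13 vCPU remain.
Put 8 vCPU in host 5; 7 vCPU remain.
Put 23 vCPU in host 9; 9 vCPU remain.
Put 19 vCPU in host 10; 13 vCPU remain.
Put 18 vCPU in host 11; 14 vCPU remain.
Put 6 vCPU in host 11; 8 vCPU remain.
11 hosts × 32 vCPU = 352 vCPU; used 260 vCPU; unused 92 vCPU.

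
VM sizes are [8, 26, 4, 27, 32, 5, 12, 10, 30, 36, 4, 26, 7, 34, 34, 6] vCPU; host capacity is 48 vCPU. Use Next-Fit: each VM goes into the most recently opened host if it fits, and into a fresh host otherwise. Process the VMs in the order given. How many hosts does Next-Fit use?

9 hosts

8 vCPU → host 1 (remaining 40 vCPU)
26 vCPU → host 1 (remaining 14 vCPU)
4 vCPU → host 1 (remaining 10 vCPU)
27 vCPU → host 2 (remaining 21 vCPU)
32 vCPU → host 3 (remaining 16 vCPU)
5 vCPU → host 3 (remaining 11 vCPU)
12 vCPU → host 4 (remaining 36 vCPU)
10 vCPU → host 4 (remaining 26 vCPU)
30 vCPU → host 5 (remaining 18 vCPU)
36 vCPU → host 6 (remaining 12 vCPU)
4 vCPU → host 6 (remaining 8 vCPU)
26 vCPU → host 7 (remaining 22 vCPU)
7 vCPU → host 7 (remaining 15 vCPU)
34 vCPU → host 8 (remaining 14 vCPU)
34 vCPU → host 9 (remaining 14 vCPU)
6 vCPU → host 9 (remaining 8 vCPU)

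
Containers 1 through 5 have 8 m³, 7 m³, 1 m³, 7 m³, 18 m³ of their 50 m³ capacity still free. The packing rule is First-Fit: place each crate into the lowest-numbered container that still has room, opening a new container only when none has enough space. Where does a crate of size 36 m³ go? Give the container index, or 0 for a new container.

No container has ≥ 36 m³ free, so a new container is opened.

0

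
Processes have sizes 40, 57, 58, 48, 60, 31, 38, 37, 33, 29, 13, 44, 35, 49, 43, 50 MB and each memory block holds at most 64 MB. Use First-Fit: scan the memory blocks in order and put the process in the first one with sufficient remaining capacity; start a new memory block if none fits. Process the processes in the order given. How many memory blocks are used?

Put 40 MB in memory block 1; 24 MB remain.
Put 57 MB in memory block 2; 7 MB remain.
Put 58 MB in memory block 3; 6 MB remain.
Put 48 MB in memory block 4; 16 MB remain.
Put 60 MB in memory block 5; 4 MB remain.
Put 31 MB in memory block 6; 33 MB remain.
Put 38 MB in memory block 7; 26 MB remain.
Put 37 MB in memory block 8; 27 MB remain.
Put 33 MB in memory block 6; 0 MB remain.
Put 29 MB in memory block 9; 35 MB remain.
Put 13 MB in memory block 1; 11 MB remain.
Put 44 MB in memory block 10; 20 MB remain.
Put 35 MB in memory block 9; 0 MB remain.
Put 49 MB in memory block 11; 15 MB remain.
Put 43 MB in memory block 12; 21 MB remain.
Put 50 MB in memory block 13; 14 MB remain.
Final memory blocks: [40,13] [57] [58] [48] [60] [31,33] [38] [37] [29,35] [44] [49] [43] [50].

13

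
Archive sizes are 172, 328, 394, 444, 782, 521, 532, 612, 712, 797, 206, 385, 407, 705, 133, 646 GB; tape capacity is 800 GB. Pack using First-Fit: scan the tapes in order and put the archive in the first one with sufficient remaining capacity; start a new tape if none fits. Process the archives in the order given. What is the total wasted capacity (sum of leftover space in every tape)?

1824

tape 1: place 172 GB, 628 GB left
tape 1: place 328 GB, 300 GB left
tape 2: place 394 GB, 406 GB left
tape 3: place 444 GB, 356 GB left
tape 4: place 782 GB, 18 GB left
tape 5: place 521 GB, 279 GB left
tape 6: place 532 GB, 268 GB left
tape 7: place 612 GB, 188 GB left
tape 8: place 712 GB, 88 GB left
tape 9: place 797 GB, 3 GB left
tape 1: place 206 GB, 94 GB left
tape 2: place 385 GB, 21 GB left
tape 10: place 407 GB, 393 GB left
tape 11: place 705 GB, 95 GB left
tape 3: place 133 GB, 223 GB left
tape 12: place 646 GB, 154 GB left
12 tapes × 800 GB = 9600 GB; used 7776 GB; unused 1824 GB.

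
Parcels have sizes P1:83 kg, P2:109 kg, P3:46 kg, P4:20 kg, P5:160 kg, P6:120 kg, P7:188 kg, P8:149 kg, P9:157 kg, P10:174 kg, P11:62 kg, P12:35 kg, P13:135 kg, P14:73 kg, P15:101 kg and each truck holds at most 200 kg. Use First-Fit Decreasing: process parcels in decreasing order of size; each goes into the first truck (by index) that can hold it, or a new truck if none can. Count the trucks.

Sorted descending: 188, 174, 160, 157, 149, 135, 120, 109, 101, 83, 73, 62, 46, 35, 20.
Put 188 kg in truck 1; 12 kg remain.
Put 174 kg in truck 2; 26 kg remain.
Put 160 kg in truck 3; 40 kg remain.
Put 157 kg in truck 4; 43 kg remain.
Put 149 kg in truck 5; 51 kg remain.
Put 135 kg in truck 6; 65 kg remain.
Put 120 kg in truck 7; 80 kg remain.
Put 109 kg in truck 8; 91 kg remain.
Put 101 kg in truck 9; 99 kg remain.
Put 83 kg in truck 8; 8 kg remain.
Put 73 kg in truck 7; 7 kg remain.
Put 62 kg in truck 6; 3 kg remain.
Put 46 kg in truck 5; 5 kg remain.
Put 35 kg in truck 3; 5 kg remain.
Put 20 kg in truck 2; 6 kg remain.
Final trucks: [188] [174,20] [160,35] [157] [149,46] [135,62] [120,73] [109,83] [101].

9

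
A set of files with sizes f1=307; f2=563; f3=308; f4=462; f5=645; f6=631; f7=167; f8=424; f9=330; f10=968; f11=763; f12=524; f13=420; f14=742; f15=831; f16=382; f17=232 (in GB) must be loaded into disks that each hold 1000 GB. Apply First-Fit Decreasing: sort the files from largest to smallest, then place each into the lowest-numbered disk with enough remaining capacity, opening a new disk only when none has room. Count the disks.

Sorted descending: 968, 831, 763, 742, 645, 631, 563, 524, 462, 424, 420, 382, 330, 308, 307, 232, 167.
Put 968 GB in disk 1; 32 GB remain.
Put 831 GB in disk 2; 169 GB remain.
Put 763 GB in disk 3; 237 GB remain.
Put 742 GB in disk 4; 258 GB remain.
Put 645 GB in disk 5; 355 GB remain.
Put 631 GB in disk 6; 369 GB remain.
Put 563 GB in disk 7; 437 GB remain.
Put 524 GB in disk 8; 476 GB remain.
Put 462 GB in disk 8; 14 GB remain.
Put 424 GB in disk 7; 13 GB remain.
Put 420 GB in disk 9; 580 GB remain.
Put 382 GB in disk 9; 198 GB remain.
Put 330 GB in disk 5; 25 GB remain.
Put 308 GB in disk 6; 61 GB remain.
Put 307 GB in disk 10; 693 GB remain.
Put 232 GB in disk 3; 5 GB remain.
Put 167 GB in disk 2; 2 GB remain.

10 disks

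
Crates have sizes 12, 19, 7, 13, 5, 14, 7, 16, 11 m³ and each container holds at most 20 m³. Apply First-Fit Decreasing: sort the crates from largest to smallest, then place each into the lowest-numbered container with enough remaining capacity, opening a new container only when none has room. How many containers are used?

Sorted descending: 19, 16, 14, 13, 12, 11, 7, 7, 5.
19 m³ → container 1 (remaining 1 m³)
16 m³ → container 2 (remaining 4 m³)
14 m³ → container 3 (remaining 6 m³)
13 m³ → container 4 (remaining 7 m³)
12 m³ → container 5 (remaining 8 m³)
11 m³ → container 6 (remaining 9 m³)
7 m³ → container 4 (remaining 0 m³)
7 m³ → container 5 (remaining 1 m³)
5 m³ → container 3 (remaining 1 m³)
Final containers: [19] [16] [14,5] [13,7] [12,7] [11].

6 containers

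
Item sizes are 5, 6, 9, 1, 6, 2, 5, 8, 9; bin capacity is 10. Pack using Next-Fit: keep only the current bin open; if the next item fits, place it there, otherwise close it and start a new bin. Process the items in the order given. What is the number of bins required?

7

5 → bin 1 (remaining 5)
6 → bin 2 (remaining 4)
9 → bin 3 (remaining 1)
1 → bin 3 (remaining 0)
6 → bin 4 (remaining 4)
2 → bin 4 (remaining 2)
5 → bin 5 (remaining 5)
8 → bin 6 (remaining 2)
9 → bin 7 (remaining 1)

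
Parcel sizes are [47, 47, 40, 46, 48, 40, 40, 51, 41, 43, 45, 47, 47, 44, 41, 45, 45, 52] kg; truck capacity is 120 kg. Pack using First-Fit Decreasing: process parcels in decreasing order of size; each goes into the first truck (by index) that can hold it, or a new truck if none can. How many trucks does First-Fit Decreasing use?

Sorted descending: 52, 51, 48, 47, 47, 47, 47, 46, 45, 45, 45, 44, 43, 41, 41, 40, 40, 40.
Put 52 kg in truck 1; 68 kg remain.
Put 51 kg in truck 1; 17 kg remain.
Put 48 kg in truck 2; 72 kg remain.
Put 47 kg in truck 2; 25 kg remain.
Put 47 kg in truck 3; 73 kg remain.
Put 47 kg in truck 3; 26 kg remain.
Put 47 kg in truck 4; 73 kg remain.
Put 46 kg in truck 4; 27 kg remain.
Put 45 kg in truck 5; 75 kg remain.
Put 45 kg in truck 5; 30 kg remain.
Put 45 kg in truck 6; 75 kg remain.
Put 44 kg in truck 6; 31 kg remain.
Put 43 kg in truck 7; 77 kg remain.
Put 41 kg in truck 7; 36 kg remain.
Put 41 kg in truck 8; 79 kg remain.
Put 40 kg in truck 8; 39 kg remain.
Put 40 kg in truck 9; 80 kg remain.
Put 40 kg in truck 9; 40 kg remain.

9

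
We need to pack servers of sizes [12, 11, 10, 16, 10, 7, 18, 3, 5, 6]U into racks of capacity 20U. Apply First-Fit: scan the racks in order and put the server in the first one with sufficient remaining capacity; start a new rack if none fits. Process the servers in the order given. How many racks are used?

6

Put 12U in rack 1; 8U remain.
Put 11U in rack 2; 9U remain.
Put 10U in rack 3; 10U remain.
Put 16U in rack 4; 4U remain.
Put 10U in rack 3; 0U remain.
Put 7U in rack 1; 1U remain.
Put 18U in rack 5; 2U remain.
Put 3U in rack 2; 6U remain.
Put 5U in rack 2; 1U remain.
Put 6U in rack 6; 14U remain.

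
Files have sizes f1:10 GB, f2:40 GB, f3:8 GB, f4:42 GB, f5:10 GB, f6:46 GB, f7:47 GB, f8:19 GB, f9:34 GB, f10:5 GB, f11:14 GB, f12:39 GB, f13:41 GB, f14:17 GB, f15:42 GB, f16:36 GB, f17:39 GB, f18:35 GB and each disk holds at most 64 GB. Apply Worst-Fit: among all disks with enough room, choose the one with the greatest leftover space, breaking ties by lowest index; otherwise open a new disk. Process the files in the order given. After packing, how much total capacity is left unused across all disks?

f1 (10 GB) → disk 1 (remaining 54 GB)
f2 (40 GB) → disk 1 (remaining 14 GB)
f3 (8 GB) → disk 1 (remaining 6 GB)
f4 (42 GB) → disk 2 (remaining 22 GB)
f5 (10 GB) → disk 2 (remaining 12 GB)
f6 (46 GB) → disk 3 (remaining 18 GB)
f7 (47 GB) → disk 4 (remaining 17 GB)
f8 (19 GB) → disk 5 (remaining 45 GB)
f9 (34 GB) → disk 5 (remaining 11 GB)
f10 (5 GB) → disk 3 (remaining 13 GB)
f11 (14 GB) → disk 4 (remaining 3 GB)
f12 (39 GB) → disk 6 (remaining 25 GB)
f13 (41 GB) → disk 7 (remaining 23 GB)
f14 (17 GB) → disk 6 (remaining 8 GB)
f15 (42 GB) → disk 8 (remaining 22 GB)
f16 (36 GB) → disk 9 (remaining 28 GB)
f17 (39 GB) → disk 10 (remaining 25 GB)
f18 (35 GB) → disk 11 (remaining 29 GB)
11 disks × 64 GB = 704 GB; used 524 GB; unused 180 GB.

180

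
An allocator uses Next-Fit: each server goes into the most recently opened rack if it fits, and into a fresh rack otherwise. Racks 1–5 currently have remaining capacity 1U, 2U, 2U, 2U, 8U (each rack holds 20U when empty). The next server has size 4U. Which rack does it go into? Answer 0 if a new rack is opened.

5

Next-Fit only looks at rack 5, which has 8U free.
4U fits there.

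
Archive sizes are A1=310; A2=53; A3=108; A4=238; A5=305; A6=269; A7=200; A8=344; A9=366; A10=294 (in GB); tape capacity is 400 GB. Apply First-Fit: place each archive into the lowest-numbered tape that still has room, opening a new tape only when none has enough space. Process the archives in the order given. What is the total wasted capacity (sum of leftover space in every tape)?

tape 1: place A1 (310 GB), 90 GB left
tape 1: place A2 (53 GB), 37 GB left
tape 2: place A3 (108 GB), 292 GB left
tape 2: place A4 (238 GB), 54 GB left
tape 3: place A5 (305 GB), 95 GB left
tape 4: place A6 (269 GB), 131 GB left
tape 5: place A7 (200 GB), 200 GB left
tape 6: place A8 (344 GB), 56 GB left
tape 7: place A9 (366 GB), 34 GB left
tape 8: place A10 (294 GB), 106 GB left
8 tapes × 400 GB = 3200 GB; used 2487 GB; unused 713 GB.

713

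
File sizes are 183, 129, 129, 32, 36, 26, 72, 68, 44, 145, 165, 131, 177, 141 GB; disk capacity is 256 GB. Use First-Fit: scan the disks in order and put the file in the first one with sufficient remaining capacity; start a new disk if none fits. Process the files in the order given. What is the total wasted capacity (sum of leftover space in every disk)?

570

Put 183 GB in disk 1; 73 GB remain.
Put 129 GB in disk 2; 127 GB remain.
Put 129 GB in disk 3; 127 GB remain.
Put 32 GB in disk 1; 41 GB remain.
Put 36 GB in disk 1; 5 GB remain.
Put 26 GB in disk 2; 101 GB remain.
Put 72 GB in disk 2; 29 GB remain.
Put 68 GB in disk 3; 59 GB remain.
Put 44 GB in disk 3; 15 GB remain.
Put 145 GB in disk 4; 111 GB remain.
Put 165 GB in disk 5; 91 GB remain.
Put 131 GB in disk 6; 125 GB remain.
Put 177 GB in disk 7; 79 GB remain.
Put 141 GB in disk 8; 115 GB remain.
8 disks × 256 GB = 2048 GB; used 1478 GB; unused 570 GB.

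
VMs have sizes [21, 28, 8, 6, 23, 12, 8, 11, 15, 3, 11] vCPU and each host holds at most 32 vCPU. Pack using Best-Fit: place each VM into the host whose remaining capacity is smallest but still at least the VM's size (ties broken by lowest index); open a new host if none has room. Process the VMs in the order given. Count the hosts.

5

21 vCPU → host 1 (remaining 11 vCPU)
28 vCPU → host 2 (remaining 4 vCPU)
8 vCPU → host 1 (remaining 3 vCPU)
6 vCPU → host 3 (remaining 26 vCPU)
23 vCPU → host 3 (remaining 3 vCPU)
12 vCPU → host 4 (remaining 20 vCPU)
8 vCPU → host 4 (remaining 12 vCPU)
11 vCPU → host 4 (remaining 1 vCPU)
15 vCPU → host 5 (remaining 17 vCPU)
3 vCPU → host 1 (remaining 0 vCPU)
11 vCPU → host 5 (remaining 6 vCPU)
Final hosts: [21,8,3] [28] [6,23] [12,8,11] [15,11].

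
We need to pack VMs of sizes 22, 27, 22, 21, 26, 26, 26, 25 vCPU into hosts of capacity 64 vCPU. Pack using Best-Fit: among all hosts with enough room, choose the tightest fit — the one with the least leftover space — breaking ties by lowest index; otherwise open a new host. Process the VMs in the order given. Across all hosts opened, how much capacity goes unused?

22 vCPU → host 1 (remaining 42 vCPU)
27 vCPU → host 1 (remaining 15 vCPU)
22 vCPU → host 2 (remaining 42 vCPU)
21 vCPU → host 2 (remaining 21 vCPU)
26 vCPU → host 3 (remaining 38 vCPU)
26 vCPU → host 3 (remaining 12 vCPU)
26 vCPU → host 4 (remaining 38 vCPU)
25 vCPU → host 4 (remaining 13 vCPU)
4 hosts × 64 vCPU = 256 vCPU; used 195 vCPU; unused 61 vCPU.

61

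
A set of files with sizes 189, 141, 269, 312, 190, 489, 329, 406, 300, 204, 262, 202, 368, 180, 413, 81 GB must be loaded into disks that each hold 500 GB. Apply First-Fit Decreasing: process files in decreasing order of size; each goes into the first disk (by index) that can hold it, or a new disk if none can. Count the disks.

Sorted descending: 489, 413, 406, 368, 329, 312, 300, 269, 262, 204, 202, 190, 189, 180, 141, 81.
489 GB → disk 1 (remaining 11 GB)
413 GB → disk 2 (remaining 87 GB)
406 GB → disk 3 (remaining 94 GB)
368 GB → disk 4 (remaining 132 GB)
329 GB → disk 5 (remaining 171 GB)
312 GB → disk 6 (remaining 188 GB)
300 GB → disk 7 (remaining 200 GB)
269 GB → disk 8 (remaining 231 GB)
262 GB → disk 9 (remaining 238 GB)
204 GB → disk 8 (remaining 27 GB)
202 GB → disk 9 (remaining 36 GB)
190 GB → disk 7 (remaining 10 GB)
189 GB → disk 10 (remaining 311 GB)
180 GB → disk 6 (remaining 8 GB)
141 GB → disk 5 (remaining 30 GB)
81 GB → disk 2 (remaining 6 GB)

10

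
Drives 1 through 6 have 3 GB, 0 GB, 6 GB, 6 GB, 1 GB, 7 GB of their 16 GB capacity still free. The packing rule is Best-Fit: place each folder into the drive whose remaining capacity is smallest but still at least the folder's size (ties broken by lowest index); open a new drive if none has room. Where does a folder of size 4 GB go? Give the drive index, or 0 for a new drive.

3

Drives with room: drive 3 (6 GB), drive 4 (6 GB), drive 6 (7 GB).
Tightest fit is drive 3 with 6 GB free.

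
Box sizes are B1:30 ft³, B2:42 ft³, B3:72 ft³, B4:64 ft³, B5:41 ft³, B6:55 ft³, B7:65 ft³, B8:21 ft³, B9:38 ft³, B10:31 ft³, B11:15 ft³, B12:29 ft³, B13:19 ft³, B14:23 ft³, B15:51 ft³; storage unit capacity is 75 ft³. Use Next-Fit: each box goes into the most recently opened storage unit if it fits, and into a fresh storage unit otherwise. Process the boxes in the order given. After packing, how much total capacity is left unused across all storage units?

154

Put B1 (30 ft³) in storage unit 1; 45 ft³ remain.
Put B2 (42 ft³) in storage unit 1; 3 ft³ remain.
Put B3 (72 ft³) in storage unit 2; 3 ft³ remain.
Put B4 (64 ft³) in storage unit 3; 11 ft³ remain.
Put B5 (41 ft³) in storage unit 4; 34 ft³ remain.
Put B6 (55 ft³) in storage unit 5; 20 ft³ remain.
Put B7 (65 ft³) in storage unit 6; 10 ft³ remain.
Put B8 (21 ft³) in storage unit 7; 54 ft³ remain.
Put B9 (38 ft³) in storage unit 7; 16 ft³ remain.
Put B10 (31 ft³) in storage unit 8; 44 ft³ remain.
Put B11 (15 ft³) in storage unit 8; 29 ft³ remain.
Put B12 (29 ft³) in storage unit 8; 0 ft³ remain.
Put B13 (19 ft³) in storage unit 9; 56 ft³ remain.
Put B14 (23 ft³) in storage unit 9; 33 ft³ remain.
Put B15 (51 ft³) in storage unit 10; 24 ft³ remain.
10 storage units × 75 ft³ = 750 ft³; used 596 ft³; unused 154 ft³.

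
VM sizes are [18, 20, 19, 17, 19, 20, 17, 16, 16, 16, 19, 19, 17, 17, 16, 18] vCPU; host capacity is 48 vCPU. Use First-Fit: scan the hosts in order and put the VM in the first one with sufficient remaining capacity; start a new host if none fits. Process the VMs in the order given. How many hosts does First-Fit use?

8 hosts

Put 18 vCPU in host 1; 30 vCPU remain.
Put 20 vCPU in host 1; 10 vCPU remain.
Put 19 vCPU in host 2; 29 vCPU remain.
Put 17 vCPU in host 2; 12 vCPU remain.
Put 19 vCPU in host 3; 29 vCPU remain.
Put 20 vCPU in host 3; 9 vCPU remain.
Put 17 vCPU in host 4; 31 vCPU remain.
Put 16 vCPU in host 4; 15 vCPU remain.
Put 16 vCPU in host 5; 32 vCPU remain.
Put 16 vCPU in host 5; 16 vCPU remain.
Put 19 vCPU in host 6; 29 vCPU remain.
Put 19 vCPU in host 6; 10 vCPU remain.
Put 17 vCPU in host 7; 31 vCPU remain.
Put 17 vCPU in host 7; 14 vCPU remain.
Put 16 vCPU in host 5; 0 vCPU remain.
Put 18 vCPU in host 8; 30 vCPU remain.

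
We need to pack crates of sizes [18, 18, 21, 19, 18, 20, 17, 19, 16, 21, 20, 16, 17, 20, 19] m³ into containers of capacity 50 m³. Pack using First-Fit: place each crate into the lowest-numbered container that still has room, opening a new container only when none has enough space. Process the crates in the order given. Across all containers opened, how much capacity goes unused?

18 m³ → container 1 (remaining 32 m³)
18 m³ → container 1 (remaining 14 m³)
21 m³ → container 2 (remaining 29 m³)
19 m³ → container 2 (remaining 10 m³)
18 m³ → container 3 (remaining 32 m³)
20 m³ → container 3 (remaining 12 m³)
17 m³ → container 4 (remaining 33 m³)
19 m³ → container 4 (remaining 14 m³)
16 m³ → container 5 (remaining 34 m³)
21 m³ → container 5 (remaining 13 m³)
20 m³ → container 6 (remaining 30 m³)
16 m³ → container 6 (remaining 14 m³)
17 m³ → container 7 (remaining 33 m³)
20 m³ → container 7 (remaining 13 m³)
19 m³ → container 8 (remaining 31 m³)
8 containers × 50 m³ = 400 m³; used 279 m³; unused 121 m³.

121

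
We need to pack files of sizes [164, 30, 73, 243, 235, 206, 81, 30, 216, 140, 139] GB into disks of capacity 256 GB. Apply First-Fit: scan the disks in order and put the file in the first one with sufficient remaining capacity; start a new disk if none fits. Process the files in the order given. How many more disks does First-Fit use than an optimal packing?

1

First-Fit: [164,30,30] [73,81] [243] [235] [206] [216] [140] [139] → 8 disks.
Total size 1557 GB; any packing needs at least ⌈1557/256⌉ = 7 disks.
An optimal packing achieves that bound: [243] [235] [216,30] [206,30] [164,81] [140,73] [139] → 7 disks.
Excess: 8 − 7 = 1.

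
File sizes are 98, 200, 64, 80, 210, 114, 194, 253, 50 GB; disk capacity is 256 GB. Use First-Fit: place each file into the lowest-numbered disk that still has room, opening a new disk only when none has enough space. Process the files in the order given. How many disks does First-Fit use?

98 GB → disk 1 (remaining 158 GB)
200 GB → disk 2 (remaining 56 GB)
64 GB → disk 1 (remaining 94 GB)
80 GB → disk 1 (remaining 14 GB)
210 GB → disk 3 (remaining 46 GB)
114 GB → disk 4 (remaining 142 GB)
194 GB → disk 5 (remaining 62 GB)
253 GB → disk 6 (remaining 3 GB)
50 GB → disk 2 (remaining 6 GB)
Final disks: [98,64,80] [200,50] [210] [114] [194] [253].

6 disks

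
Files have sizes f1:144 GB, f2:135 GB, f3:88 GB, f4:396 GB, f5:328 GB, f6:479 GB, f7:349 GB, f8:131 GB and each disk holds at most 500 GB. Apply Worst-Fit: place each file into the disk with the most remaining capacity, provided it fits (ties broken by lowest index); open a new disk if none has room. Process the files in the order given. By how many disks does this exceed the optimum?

0

Worst-Fit: [144,135,88] [396] [328,131] [479] [349] → 5 disks.
Total size 2050 GB; any packing needs at least ⌈2050/500⌉ = 5 disks.
So 5 is already optimal.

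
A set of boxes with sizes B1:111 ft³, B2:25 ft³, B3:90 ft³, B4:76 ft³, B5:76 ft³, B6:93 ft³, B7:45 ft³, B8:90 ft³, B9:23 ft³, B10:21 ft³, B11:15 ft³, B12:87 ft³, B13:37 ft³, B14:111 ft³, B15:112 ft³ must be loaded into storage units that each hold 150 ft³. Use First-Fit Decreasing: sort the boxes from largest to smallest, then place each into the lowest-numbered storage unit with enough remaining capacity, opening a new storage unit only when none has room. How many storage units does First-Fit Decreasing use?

9 storage units

Sorted descending: 112, 111, 111, 93, 90, 90, 87, 76, 76, 45, 37, 25, 23, 21, 15.
Put 112 ft³ in storage unit 1; 38 ft³ remain.
Put 111 ft³ in storage unit 2; 39 ft³ remain.
Put 111 ft³ in storage unit 3; 39 ft³ remain.
Put 93 ft³ in storage unit 4; 57 ft³ remain.
Put 90 ft³ in storage unit 5; 60 ft³ remain.
Put 90 ft³ in storage unit 6; 60 ft³ remain.
Put 87 ft³ in storage unit 7; 63 ft³ remain.
Put 76 ft³ in storage unit 8; 74 ft³ remain.
Put 76 ft³ in storage unit 9; 74 ft³ remain.
Put 45 ft³ in storage unit 4; 12 ft³ remain.
Put 37 ft³ in storage unit 1; 1 ft³ remain.
Put 25 ft³ in storage unit 2; 14 ft³ remain.
Put 23 ft³ in storage unit 3; 16 ft³ remain.
Put 21 ft³ in storage unit 5; 39 ft³ remain.
Put 15 ft³ in storage unit 3; 1 ft³ remain.
Final storage units: [112,37] [111,25] [111,23,15] [93,45] [90,21] [90] [87] [76] [76].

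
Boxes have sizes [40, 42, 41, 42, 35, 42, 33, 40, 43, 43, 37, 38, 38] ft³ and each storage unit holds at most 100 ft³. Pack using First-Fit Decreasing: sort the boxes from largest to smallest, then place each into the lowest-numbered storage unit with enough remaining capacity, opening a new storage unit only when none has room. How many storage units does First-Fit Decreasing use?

Sorted descending: 43, 43, 42, 42, 42, 41, 40, 40, 38, 38, 37, 35, 33.
storage unit 1: place 43 ft³, 57 ft³ left
storage unit 1: place 43 ft³, 14 ft³ left
storage unit 2: place 42 ft³, 58 ft³ left
storage unit 2: place 42 ft³, 16 ft³ left
storage unit 3: place 42 ft³, 58 ft³ left
storage unit 3: place 41 ft³, 17 ft³ left
storage unit 4: place 40 ft³, 60 ft³ left
storage unit 4: place 40 ft³, 20 ft³ left
storage unit 5: place 38 ft³, 62 ft³ left
storage unit 5: place 38 ft³, 24 ft³ left
storage unit 6: place 37 ft³, 63 ft³ left
storage unit 6: place 35 ft³, 28 ft³ left
storage unit 7: place 33 ft³, 67 ft³ left

7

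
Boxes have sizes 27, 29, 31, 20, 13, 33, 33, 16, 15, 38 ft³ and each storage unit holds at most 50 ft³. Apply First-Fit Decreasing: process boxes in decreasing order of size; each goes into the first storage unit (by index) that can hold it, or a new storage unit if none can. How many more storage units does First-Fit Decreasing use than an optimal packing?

0

First-Fit Decreasing: [38] [33,16] [33,15] [31,13] [29,20] [27] → 6 storage units.
Total size 255 ft³; any packing needs at least ⌈255/50⌉ = 6 storage units.
So 6 is already optimal.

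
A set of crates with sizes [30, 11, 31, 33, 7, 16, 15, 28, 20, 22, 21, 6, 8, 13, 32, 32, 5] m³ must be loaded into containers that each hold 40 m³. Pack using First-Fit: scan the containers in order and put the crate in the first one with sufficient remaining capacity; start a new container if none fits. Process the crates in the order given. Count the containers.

30 m³ → container 1 (remaining 10 m³)
11 m³ → container 2 (remaining 29 m³)
31 m³ → container 3 (remaining 9 m³)
33 m³ → container 4 (remaining 7 m³)
7 m³ → container 1 (remaining 3 m³)
16 m³ → container 2 (remaining 13 m³)
15 m³ → container 5 (remaining 25 m³)
28 m³ → container 6 (remaining 12 m³)
20 m³ → container 5 (remaining 5 m³)
22 m³ → container 7 (remaining 18 m³)
21 m³ → container 8 (remaining 19 m³)
6 m³ → container 2 (remaining 7 m³)
8 m³ → container 3 (remaining 1 m³)
13 m³ → container 7 (remaining 5 m³)
32 m³ → container 9 (remaining 8 m³)
32 m³ → container 10 (remaining 8 m³)
5 m³ → container 2 (remaining 2 m³)
Final containers: [30,7] [11,16,6,5] [31,8] [33] [15,20] [28] [22,13] [21] [32] [32].

10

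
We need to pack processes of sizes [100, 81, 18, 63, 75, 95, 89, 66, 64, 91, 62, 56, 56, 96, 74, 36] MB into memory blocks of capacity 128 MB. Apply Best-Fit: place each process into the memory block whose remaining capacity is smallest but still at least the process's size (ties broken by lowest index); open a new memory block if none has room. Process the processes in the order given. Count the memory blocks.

memory block 1: place 100 MB, 28 MB left
memory block 2: place 81 MB, 47 MB left
memory block 1: place 18 MB, 10 MB left
memory block 3: place 63 MB, 65 MB left
memory block 4: place 75 MB, 53 MB left
memory block 5: place 95 MB, 33 MB left
memory block 6: place 89 MB, 39 MB left
memory block 7: place 66 MB, 62 MB left
memory block 3: place 64 MB, 1 MB left
memory block 8: place 91 MB, 37 MB left
memory block 7: place 62 MB, 0 MB left
memory block 9: place 56 MB, 72 MB left
memory block 9: place 56 MB, 16 MB left
memory block 10: place 96 MB, 32 MB left
memory block 11: place 74 MB, 54 MB left
memory block 8: place 36 MB, 1 MB left
Final memory blocks: [100,18] [81] [63,64] [75] [95] [89] [66,62] [91,36] [56,56] [96] [74].

11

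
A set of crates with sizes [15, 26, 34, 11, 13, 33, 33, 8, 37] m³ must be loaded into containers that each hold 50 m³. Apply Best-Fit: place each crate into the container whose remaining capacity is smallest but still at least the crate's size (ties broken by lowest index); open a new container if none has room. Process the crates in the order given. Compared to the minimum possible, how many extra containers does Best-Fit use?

Best-Fit: [15,26,8] [34,11] [13,33] [33] [37] → 5 containers.
Total size 210 m³; any packing needs at least ⌈210/50⌉ = 5 containers.
So 5 is already optimal.

0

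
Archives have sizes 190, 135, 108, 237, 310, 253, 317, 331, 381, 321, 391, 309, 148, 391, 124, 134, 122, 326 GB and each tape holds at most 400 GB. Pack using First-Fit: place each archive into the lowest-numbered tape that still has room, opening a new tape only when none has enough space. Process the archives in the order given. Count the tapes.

14 tapes

tape 1: place 190 GB, 210 GB left
tape 1: place 135 GB, 75 GB left
tape 2: place 108 GB, 292 GB left
tape 2: place 237 GB, 55 GB left
tape 3: place 310 GB, 90 GB left
tape 4: place 253 GB, 147 GB left
tape 5: place 317 GB, 83 GB left
tape 6: place 331 GB, 69 GB left
tape 7: place 381 GB, 19 GB left
tape 8: place 321 GB, 79 GB left
tape 9: place 391 GB, 9 GB left
tape 10: place 309 GB, 91 GB left
tape 11: place 148 GB, 252 GB left
tape 12: place 391 GB, 9 GB left
tape 4: place 124 GB, 23 GB left
tape 11: place 134 GB, 118 GB left
tape 13: place 122 GB, 278 GB left
tape 14: place 326 GB, 74 GB left
Final tapes: [190,135] [108,237] [310] [253,124] [317] [331] [381] [321] [391] [309] [148,134] [391] [122] [326].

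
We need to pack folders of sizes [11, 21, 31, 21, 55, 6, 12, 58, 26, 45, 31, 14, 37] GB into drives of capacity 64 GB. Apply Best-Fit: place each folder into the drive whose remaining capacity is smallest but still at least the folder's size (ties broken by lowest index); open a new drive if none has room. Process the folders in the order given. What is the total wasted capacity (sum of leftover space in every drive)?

11 GB → drive 1 (remaining 53 GB)
21 GB → drive 1 (remaining 32 GB)
31 GB → drive 1 (remaining 1 GB)
21 GB → drive 2 (remaining 43 GB)
55 GB → drive 3 (remaining 9 GB)
6 GB → drive 3 (remaining 3 GB)
12 GB → drive 2 (remaining 31 GB)
58 GB → drive 4 (remaining 6 GB)
26 GB → drive 2 (remaining 5 GB)
45 GB → drive 5 (remaining 19 GB)
31 GB → drive 6 (remaining 33 GB)
14 GB → drive 5 (remaining 5 GB)
37 GB → drive 7 (remaining 27 GB)
7 drives × 64 GB = 448 GB; used 368 GB; unused 80 GB.

80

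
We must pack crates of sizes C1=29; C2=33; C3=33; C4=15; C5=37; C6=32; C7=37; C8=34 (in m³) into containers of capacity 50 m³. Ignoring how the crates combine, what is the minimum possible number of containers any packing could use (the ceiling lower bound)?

Total size = 29 + 33 + 33 + 15 + 37 + 32 + 37 + 34 = 250 m³.
⌈250 / 50⌉ = 5.

5 containers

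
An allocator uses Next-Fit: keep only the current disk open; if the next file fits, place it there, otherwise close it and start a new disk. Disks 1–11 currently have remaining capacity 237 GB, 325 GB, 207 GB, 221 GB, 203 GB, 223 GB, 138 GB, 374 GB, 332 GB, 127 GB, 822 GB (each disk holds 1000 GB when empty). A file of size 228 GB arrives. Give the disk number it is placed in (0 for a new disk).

Next-Fit only looks at disk 11, which has 822 GB free.
228 GB fits there.

11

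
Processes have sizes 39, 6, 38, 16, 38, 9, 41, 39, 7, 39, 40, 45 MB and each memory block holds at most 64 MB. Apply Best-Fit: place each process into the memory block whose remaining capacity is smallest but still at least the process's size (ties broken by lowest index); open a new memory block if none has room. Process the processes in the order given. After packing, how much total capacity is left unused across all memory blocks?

155

Put 39 MB in memory block 1; 25 MB remain.
Put 6 MB in memory block 1; 19 MB remain.
Put 38 MB in memory block 2; 26 MB remain.
Put 16 MB in memory block 1; 3 MB remain.
Put 38 MB in memory block 3; 26 MB remain.
Put 9 MB in memory block 2; 17 MB remain.
Put 41 MB in memory block 4; 23 MB remain.
Put 39 MB in memory block 5; 25 MB remain.
Put 7 MB in memory block 2; 10 MB remain.
Put 39 MB in memory block 6; 25 MB remain.
Put 40 MB in memory block 7; 24 MB remain.
Put 45 MB in memory block 8; 19 MB remain.
8 memory blocks × 64 MB = 512 MB; used 357 MB; unused 155 MB.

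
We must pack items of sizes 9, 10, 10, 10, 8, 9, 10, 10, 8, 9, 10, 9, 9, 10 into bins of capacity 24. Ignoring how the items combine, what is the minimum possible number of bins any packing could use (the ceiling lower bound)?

6

Total size = 9 + 10 + 10 + 10 + 8 + 9 + 10 + 10 + 8 + 9 + 10 + 9 + 9 + 10 = 131.
⌈131 / 24⌉ = 6.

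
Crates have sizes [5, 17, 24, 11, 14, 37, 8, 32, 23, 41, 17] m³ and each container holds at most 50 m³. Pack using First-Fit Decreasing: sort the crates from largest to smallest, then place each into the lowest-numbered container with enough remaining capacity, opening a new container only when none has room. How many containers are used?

Sorted descending: 41, 37, 32, 24, 23, 17, 17, 14, 11, 8, 5.
41 m³ → container 1 (remaining 9 m³)
37 m³ → container 2 (remaining 13 m³)
32 m³ → container 3 (remaining 18 m³)
24 m³ → container 4 (remaining 26 m³)
23 m³ → container 4 (remaining 3 m³)
17 m³ → container 3 (remaining 1 m³)
17 m³ → container 5 (remaining 33 m³)
14 m³ → container 5 (remaining 19 m³)
11 m³ → container 2 (remaining 2 m³)
8 m³ → container 1 (remaining 1 m³)
5 m³ → container 5 (remaining 14 m³)

5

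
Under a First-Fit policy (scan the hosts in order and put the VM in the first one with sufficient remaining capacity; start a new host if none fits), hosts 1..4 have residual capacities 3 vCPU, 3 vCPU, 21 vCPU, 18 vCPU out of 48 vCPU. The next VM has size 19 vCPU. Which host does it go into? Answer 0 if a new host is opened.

3

Hosts with room: host 3 (21 vCPU).
The first with room is host 3.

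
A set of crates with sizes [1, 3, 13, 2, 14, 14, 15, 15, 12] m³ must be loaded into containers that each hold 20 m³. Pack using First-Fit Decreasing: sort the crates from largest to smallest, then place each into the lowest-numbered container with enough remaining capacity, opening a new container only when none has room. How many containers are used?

Sorted descending: 15, 15, 14, 14, 13, 12, 3, 2, 1.
Put 15 m³ in container 1; 5 m³ remain.
Put 15 m³ in container 2; 5 m³ remain.
Put 14 m³ in container 3; 6 m³ remain.
Put 14 m³ in container 4; 6 m³ remain.
Put 13 m³ in container 5; 7 m³ remain.
Put 12 m³ in container 6; 8 m³ remain.
Put 3 m³ in container 1; 2 m³ remain.
Put 2 m³ in container 1; 0 m³ remain.
Put 1 m³ in container 2; 4 m³ remain.

6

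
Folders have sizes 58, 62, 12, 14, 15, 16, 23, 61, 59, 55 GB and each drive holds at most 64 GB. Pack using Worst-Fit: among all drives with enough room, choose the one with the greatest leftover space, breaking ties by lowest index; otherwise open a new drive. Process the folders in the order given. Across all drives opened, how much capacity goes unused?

Put 58 GB in drive 1; 6 GB remain.
Put 62 GB in drive 2; 2 GB remain.
Put 12 GB in drive 3; 52 GB remain.
Put 14 GB in drive 3; 38 GB remain.
Put 15 GB in drive 3; 23 GB remain.
Put 16 GB in drive 3; 7 GB remain.
Put 23 GB in drive 4; 41 GB remain.
Put 61 GB in drive 5; 3 GB remain.
Put 59 GB in drive 6; 5 GB remain.
Put 55 GB in drive 7; 9 GB remain.
7 drives × 64 GB = 448 GB; used 375 GB; unused 73 GB.

73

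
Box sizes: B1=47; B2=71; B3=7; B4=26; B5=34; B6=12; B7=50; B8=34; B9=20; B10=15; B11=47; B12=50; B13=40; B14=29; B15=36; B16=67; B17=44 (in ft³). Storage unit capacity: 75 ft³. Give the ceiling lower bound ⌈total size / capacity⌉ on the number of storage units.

9

Total size = 47 + 71 + 7 + 26 + 34 + 12 + 50 + 34 + 20 + 15 + 47 + 50 + 40 + 29 + 36 + 67 + 44 = 629 ft³.
⌈629 / 75⌉ = 9.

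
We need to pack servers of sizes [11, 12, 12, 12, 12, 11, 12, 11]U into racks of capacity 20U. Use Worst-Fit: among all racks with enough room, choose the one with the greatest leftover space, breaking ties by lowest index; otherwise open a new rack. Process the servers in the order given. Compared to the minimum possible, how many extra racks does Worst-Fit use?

Worst-Fit: [11] [12] [12] [12] [12] [11] [12] [11] → 8 racks.
8 servers exceed 10U (half the capacity), and no two of those can share a rack, so at least 8 racks are needed.
So 8 is already optimal.

0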